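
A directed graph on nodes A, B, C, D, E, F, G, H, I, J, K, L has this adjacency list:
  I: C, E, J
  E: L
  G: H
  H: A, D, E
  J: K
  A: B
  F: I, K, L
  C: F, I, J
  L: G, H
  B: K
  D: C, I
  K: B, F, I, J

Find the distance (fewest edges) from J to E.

3

Distance 0: J.
Distance 1: K.
Distance 2: B, F, I.
Distance 3: C, E, L — contains E.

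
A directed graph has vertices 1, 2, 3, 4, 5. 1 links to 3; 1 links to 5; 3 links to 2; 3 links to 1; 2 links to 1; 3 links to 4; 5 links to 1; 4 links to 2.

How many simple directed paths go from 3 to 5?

3→1→5
3→2→1→5
3→4→2→1→5

3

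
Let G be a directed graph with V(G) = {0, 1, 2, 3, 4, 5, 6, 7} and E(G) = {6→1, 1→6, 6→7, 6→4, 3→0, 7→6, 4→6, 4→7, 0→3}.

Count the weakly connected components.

4

From 0: component {0, 3}.
From 1: component {1, 4, 6, 7}.
From 2: component {2}.
From 5: component {5}.
That's 4 components.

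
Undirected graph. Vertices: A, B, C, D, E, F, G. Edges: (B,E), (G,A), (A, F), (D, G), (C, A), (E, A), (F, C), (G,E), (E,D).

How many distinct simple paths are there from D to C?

8

D–E–A–C
D–E–A–F–C
D–E–G–A–C
D–E–G–A–F–C
D–G–A–C
D–G–A–F–C
D–G–E–A–C
D–G–E–A–F–C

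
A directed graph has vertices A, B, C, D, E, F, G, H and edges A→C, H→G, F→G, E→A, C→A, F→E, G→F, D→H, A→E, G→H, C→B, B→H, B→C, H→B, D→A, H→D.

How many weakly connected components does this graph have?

1

From A: component {A, B, C, D, E, F, G, H}.
That's 1 component.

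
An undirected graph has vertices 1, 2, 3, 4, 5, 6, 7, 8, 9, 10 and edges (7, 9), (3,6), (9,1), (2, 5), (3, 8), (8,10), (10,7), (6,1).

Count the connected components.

From 1: component {1, 3, 6, 7, 8, 9, 10}.
From 2: component {2, 5}.
From 4: component {4}.
That's 3 components.

3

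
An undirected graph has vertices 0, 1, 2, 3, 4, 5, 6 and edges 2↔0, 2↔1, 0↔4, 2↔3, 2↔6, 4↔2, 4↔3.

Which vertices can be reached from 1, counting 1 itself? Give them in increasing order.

0, 1, 2, 3, 4, 6

Start at 1.
Its neighbours: 2.
Then their neighbours: 0, 3, 4, 6.
Nothing further is reachable.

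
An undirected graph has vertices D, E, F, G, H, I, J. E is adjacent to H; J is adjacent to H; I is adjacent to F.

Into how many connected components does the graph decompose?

4

From D: component {D}.
From E: component {E, H, J}.
From F: component {F, I}.
From G: component {G}.
That's 4 components.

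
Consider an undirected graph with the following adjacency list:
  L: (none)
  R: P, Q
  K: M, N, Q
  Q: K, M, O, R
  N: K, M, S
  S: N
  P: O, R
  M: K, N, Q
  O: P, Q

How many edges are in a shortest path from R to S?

Distance 0: R.
Distance 1: P, Q.
Distance 2: K, M, O.
Distance 3: N.
Distance 4: S — contains S.

4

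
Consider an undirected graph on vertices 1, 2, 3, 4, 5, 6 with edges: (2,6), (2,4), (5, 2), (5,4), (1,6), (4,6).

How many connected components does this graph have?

2

From 1: component {1, 2, 4, 5, 6}.
From 3: component {3}.
That's 2 components.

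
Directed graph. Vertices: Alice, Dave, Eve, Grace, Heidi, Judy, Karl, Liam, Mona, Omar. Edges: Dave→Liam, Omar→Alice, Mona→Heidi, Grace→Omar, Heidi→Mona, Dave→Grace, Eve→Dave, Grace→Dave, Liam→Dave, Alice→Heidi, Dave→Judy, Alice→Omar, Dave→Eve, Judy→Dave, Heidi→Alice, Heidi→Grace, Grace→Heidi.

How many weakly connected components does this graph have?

2

From Alice: component {Alice, Dave, Eve, Grace, Heidi, Judy, Liam, Mona, Omar}.
From Karl: component {Karl}.
That's 2 components.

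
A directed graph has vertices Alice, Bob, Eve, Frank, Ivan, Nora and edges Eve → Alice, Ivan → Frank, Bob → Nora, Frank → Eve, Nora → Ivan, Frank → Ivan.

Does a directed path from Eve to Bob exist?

Explore from Eve.
Distance 1: reach Alice.
The search from Eve is exhausted; no directed path reaches Bob.

No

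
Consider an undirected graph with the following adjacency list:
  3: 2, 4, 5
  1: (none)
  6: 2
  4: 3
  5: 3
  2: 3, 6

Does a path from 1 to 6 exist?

No

1 has no edges, so nothing is reachable from it.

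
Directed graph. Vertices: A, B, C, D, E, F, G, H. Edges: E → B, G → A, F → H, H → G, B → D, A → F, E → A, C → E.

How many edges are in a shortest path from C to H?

Distance 0: C.
Distance 1: E.
Distance 2: A, B.
Distance 3: D, F.
Distance 4: H — contains H.

4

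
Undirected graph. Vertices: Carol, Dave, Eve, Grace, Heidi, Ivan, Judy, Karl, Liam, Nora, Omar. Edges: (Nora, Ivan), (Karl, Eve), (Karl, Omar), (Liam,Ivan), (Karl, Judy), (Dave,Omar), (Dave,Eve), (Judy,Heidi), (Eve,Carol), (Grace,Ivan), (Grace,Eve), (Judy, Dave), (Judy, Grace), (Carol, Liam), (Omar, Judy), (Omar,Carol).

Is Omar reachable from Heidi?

Explore from Heidi.
Distance 1: reach Judy.
Distance 2: reach Dave, Grace, Karl, Omar.
Found Omar.

Yes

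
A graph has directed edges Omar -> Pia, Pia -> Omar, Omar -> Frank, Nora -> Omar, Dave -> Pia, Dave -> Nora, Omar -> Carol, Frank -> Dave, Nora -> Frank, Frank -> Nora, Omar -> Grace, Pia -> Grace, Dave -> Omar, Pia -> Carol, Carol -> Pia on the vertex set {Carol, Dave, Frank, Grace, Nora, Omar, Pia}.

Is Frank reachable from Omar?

Explore from Omar.
Distance 1: reach Carol, Frank, Grace, Pia.
Found Frank.

Yes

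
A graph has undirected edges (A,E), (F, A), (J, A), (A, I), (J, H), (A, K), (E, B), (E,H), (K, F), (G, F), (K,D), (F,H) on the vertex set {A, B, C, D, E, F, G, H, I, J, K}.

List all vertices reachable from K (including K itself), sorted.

Start at K.
Its neighbours: A, D, F.
Then their neighbours: E, G, H, I, J.
Then next layer: B.
Nothing further is reachable.

A, B, D, E, F, G, H, I, J, K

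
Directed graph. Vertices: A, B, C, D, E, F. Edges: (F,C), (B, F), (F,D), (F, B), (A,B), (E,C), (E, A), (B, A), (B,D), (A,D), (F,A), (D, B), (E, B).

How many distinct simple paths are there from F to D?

5

F→A→B→D
F→A→D
F→B→A→D
F→B→D
F→D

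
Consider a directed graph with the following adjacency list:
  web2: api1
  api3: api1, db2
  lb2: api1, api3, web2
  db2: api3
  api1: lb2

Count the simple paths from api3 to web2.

1

api3→api1→lb2→web2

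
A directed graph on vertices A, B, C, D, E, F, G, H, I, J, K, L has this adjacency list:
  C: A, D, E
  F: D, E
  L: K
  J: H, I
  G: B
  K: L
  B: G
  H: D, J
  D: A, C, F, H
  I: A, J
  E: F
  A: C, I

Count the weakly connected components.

3

From A: component {A, C, D, E, F, H, I, J}.
From B: component {B, G}.
From K: component {K, L}.
That's 3 components.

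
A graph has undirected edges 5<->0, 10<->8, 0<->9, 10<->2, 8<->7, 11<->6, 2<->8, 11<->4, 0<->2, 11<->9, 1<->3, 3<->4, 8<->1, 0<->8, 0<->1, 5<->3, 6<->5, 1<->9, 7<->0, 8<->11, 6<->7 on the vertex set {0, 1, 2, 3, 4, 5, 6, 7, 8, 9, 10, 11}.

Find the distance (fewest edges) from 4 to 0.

Distance 0: 4.
Distance 1: 3, 11.
Distance 2: 1, 5, 6, 8, 9.
Distance 3: 0, 2, 7, 10 — contains 0.

3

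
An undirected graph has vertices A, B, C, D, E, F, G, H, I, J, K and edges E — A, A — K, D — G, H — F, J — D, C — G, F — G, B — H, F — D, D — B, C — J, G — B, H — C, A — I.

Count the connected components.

2

From A: component {A, E, I, K}.
From B: component {B, C, D, F, G, H, J}.
That's 2 components.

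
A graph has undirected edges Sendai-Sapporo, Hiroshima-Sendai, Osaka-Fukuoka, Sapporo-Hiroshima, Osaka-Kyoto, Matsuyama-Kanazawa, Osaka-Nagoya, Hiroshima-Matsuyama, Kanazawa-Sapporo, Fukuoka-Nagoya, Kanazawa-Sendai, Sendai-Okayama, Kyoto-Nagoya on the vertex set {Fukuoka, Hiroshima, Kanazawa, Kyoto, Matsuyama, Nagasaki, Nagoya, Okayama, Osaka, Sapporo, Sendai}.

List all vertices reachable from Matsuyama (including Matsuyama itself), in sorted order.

Start at Matsuyama.
Its neighbours: Hiroshima, Kanazawa.
Then their neighbours: Sapporo, Sendai.
Then next layer: Okayama.
Nothing further is reachable.

Hiroshima, Kanazawa, Matsuyama, Okayama, Sapporo, Sendai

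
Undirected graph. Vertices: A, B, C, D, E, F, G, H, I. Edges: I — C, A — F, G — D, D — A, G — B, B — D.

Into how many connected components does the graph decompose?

From A: component {A, B, D, F, G}.
From C: component {C, I}.
From E: component {E}.
From H: component {H}.
That's 4 components.

4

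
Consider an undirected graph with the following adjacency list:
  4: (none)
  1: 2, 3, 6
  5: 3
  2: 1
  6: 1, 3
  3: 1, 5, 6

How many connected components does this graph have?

2

From 1: component {1, 2, 3, 5, 6}.
From 4: component {4}.
That's 2 components.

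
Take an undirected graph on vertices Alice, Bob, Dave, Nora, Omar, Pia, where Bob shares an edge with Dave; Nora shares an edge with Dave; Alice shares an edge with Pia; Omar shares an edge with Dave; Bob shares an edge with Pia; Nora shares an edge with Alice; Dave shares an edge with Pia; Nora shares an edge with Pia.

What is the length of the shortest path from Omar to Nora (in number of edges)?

2

Distance 0: Omar.
Distance 1: Dave.
Distance 2: Bob, Nora, Pia — contains Nora.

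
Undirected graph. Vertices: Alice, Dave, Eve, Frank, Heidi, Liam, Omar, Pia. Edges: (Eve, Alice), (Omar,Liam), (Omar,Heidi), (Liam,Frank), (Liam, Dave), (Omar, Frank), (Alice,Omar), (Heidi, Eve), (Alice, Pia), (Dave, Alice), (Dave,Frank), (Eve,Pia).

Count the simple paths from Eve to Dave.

15

Eve–Alice–Dave
Eve–Alice–Omar–Frank–Dave
Eve–Alice–Omar–Frank–Liam–Dave
Eve–Alice–Omar–Liam–Dave
Eve–Alice–Omar–Liam–Frank–Dave
Eve–Heidi–Omar–Alice–Dave
Eve–Heidi–Omar–Frank–Dave
Eve–Heidi–Omar–Frank–Liam–Dave
Eve–Heidi–Omar–Liam–Dave
Eve–Heidi–Omar–Liam–Frank–Dave
Eve–Pia–Alice–Dave
Eve–Pia–Alice–Omar–Frank–Dave
Eve–Pia–Alice–Omar–Frank–Liam–Dave
Eve–Pia–Alice–Omar–Liam–Dave
Eve–Pia–Alice–Omar–Liam–Frank–Dave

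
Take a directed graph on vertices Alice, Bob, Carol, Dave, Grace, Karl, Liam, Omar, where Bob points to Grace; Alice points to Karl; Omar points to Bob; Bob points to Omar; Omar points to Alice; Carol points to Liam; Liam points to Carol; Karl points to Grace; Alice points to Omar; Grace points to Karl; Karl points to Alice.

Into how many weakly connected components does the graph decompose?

3

From Alice: component {Alice, Bob, Grace, Karl, Omar}.
From Carol: component {Carol, Liam}.
From Dave: component {Dave}.
That's 3 components.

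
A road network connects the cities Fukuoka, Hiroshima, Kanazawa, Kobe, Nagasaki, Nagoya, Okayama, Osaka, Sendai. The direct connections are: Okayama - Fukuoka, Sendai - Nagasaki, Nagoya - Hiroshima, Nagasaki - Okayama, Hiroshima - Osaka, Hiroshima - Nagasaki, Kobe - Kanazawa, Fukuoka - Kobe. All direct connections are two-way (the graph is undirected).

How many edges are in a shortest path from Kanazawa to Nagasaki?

4

Distance 0: Kanazawa.
Distance 1: Kobe.
Distance 2: Fukuoka.
Distance 3: Okayama.
Distance 4: Nagasaki — contains Nagasaki.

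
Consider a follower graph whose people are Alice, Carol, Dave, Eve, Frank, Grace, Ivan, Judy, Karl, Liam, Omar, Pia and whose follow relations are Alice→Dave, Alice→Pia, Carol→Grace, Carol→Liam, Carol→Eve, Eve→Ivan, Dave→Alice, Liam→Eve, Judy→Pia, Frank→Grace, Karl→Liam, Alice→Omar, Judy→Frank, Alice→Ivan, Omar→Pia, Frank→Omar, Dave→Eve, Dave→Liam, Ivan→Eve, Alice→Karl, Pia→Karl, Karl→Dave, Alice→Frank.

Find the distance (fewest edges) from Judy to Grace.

2

Distance 0: Judy.
Distance 1: Frank, Pia.
Distance 2: Grace, Karl, Omar — contains Grace.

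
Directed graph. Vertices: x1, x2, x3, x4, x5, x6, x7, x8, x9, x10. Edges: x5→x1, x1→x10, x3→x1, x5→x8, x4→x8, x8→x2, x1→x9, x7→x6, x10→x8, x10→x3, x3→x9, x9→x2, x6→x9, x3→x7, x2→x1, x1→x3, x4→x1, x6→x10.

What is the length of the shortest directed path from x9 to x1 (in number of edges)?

Distance 0: x9.
Distance 1: x2.
Distance 2: x1 — contains x1.

2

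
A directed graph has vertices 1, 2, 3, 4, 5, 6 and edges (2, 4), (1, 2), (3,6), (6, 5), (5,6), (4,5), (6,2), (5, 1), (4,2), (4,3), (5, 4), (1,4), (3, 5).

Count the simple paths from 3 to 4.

8

3→5→1→2→4
3→5→1→4
3→5→4
3→5→6→2→4
3→6→2→4
3→6→5→1→2→4
3→6→5→1→4
3→6→5→4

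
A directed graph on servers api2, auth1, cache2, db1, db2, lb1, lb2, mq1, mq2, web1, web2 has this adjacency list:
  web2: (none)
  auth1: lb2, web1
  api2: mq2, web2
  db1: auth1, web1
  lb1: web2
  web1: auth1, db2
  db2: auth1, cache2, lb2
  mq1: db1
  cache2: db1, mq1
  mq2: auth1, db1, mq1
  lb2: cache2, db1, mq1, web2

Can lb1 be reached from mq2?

No

Explore from mq2.
Distance 1: reach auth1, db1, mq1.
Distance 2: reach lb2, web1.
Distance 3: reach cache2, db2, web2.
The search from mq2 is exhausted; no directed path reaches lb1.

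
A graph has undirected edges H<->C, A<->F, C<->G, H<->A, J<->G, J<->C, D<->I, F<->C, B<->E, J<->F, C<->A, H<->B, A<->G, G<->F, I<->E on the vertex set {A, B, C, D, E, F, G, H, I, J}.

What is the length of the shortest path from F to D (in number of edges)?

6

Distance 0: F.
Distance 1: A, C, G, J.
Distance 2: H.
Distance 3: B.
Distance 4: E.
Distance 5: I.
Distance 6: D — contains D.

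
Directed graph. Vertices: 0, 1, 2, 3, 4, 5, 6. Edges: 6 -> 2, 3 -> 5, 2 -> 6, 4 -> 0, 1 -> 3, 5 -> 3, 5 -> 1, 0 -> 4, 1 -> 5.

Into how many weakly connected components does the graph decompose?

3

From 0: component {0, 4}.
From 1: component {1, 3, 5}.
From 2: component {2, 6}.
That's 3 components.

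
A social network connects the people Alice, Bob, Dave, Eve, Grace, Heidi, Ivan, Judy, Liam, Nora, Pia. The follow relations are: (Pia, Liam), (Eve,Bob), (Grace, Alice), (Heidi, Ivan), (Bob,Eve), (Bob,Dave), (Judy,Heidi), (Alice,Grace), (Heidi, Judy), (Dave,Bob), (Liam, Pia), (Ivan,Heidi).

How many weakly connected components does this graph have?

From Alice: component {Alice, Grace}.
From Bob: component {Bob, Dave, Eve}.
From Heidi: component {Heidi, Ivan, Judy}.
From Liam: component {Liam, Pia}.
From Nora: component {Nora}.
That's 5 components.

5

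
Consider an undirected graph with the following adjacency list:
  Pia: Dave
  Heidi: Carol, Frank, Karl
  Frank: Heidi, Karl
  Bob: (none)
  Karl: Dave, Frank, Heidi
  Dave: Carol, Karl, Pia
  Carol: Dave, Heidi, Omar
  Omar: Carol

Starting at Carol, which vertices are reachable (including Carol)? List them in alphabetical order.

Carol, Dave, Frank, Heidi, Karl, Omar, Pia

Start at Carol.
Its neighbours: Dave, Heidi, Omar.
Then their neighbours: Frank, Karl, Pia.
Nothing further is reachable.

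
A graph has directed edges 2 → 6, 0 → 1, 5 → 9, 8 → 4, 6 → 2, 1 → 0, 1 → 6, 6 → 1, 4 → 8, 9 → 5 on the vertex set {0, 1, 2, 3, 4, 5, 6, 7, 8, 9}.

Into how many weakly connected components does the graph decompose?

5

From 0: component {0, 1, 2, 6}.
From 3: component {3}.
From 4: component {4, 8}.
From 5: component {5, 9}.
From 7: component {7}.
That's 5 components.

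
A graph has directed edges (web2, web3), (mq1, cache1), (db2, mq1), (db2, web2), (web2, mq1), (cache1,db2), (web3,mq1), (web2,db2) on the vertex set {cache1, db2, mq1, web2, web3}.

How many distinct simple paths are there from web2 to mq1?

3

web2→db2→mq1
web2→mq1
web2→web3→mq1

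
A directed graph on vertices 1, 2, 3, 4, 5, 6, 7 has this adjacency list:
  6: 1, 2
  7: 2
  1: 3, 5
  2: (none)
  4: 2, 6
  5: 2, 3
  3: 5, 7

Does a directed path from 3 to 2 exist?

Yes

Explore from 3.
Distance 1: reach 5, 7.
Distance 2: reach 2.
Found 2.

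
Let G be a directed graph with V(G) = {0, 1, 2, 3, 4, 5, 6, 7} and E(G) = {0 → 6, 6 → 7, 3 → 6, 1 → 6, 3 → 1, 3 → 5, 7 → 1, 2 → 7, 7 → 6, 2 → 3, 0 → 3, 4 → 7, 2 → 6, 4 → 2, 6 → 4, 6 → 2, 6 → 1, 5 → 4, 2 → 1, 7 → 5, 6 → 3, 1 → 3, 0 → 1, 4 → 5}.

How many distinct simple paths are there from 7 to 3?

15

7→1→3
7→1→6→2→3
7→1→6→3
7→1→6→4→2→3
7→5→4→2→1→3
7→5→4→2→1→6→3
7→5→4→2→3
7→5→4→2→6→1→3
7→5→4→2→6→3
7→6→1→3
7→6→2→1→3
7→6→2→3
7→6→3
7→6→4→2→1→3
7→6→4→2→3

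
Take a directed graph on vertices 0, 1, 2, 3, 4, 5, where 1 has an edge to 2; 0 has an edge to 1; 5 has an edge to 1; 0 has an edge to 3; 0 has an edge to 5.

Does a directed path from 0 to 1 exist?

Yes

Explore from 0.
Distance 1: reach 1, 3, 5.
Found 1.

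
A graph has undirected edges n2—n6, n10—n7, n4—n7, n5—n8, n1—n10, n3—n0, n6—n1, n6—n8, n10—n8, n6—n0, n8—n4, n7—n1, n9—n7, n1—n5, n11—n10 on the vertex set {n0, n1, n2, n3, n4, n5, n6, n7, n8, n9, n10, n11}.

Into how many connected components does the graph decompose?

1

From n0: component {n0, n1, n2, n3, n4, n5, n6, n7, n8, n9, n10, n11}.
That's 1 component.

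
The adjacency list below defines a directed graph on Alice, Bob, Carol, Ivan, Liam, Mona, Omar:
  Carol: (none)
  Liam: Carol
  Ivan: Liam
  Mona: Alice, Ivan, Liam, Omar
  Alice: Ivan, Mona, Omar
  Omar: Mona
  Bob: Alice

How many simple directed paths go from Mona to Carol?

3

Mona→Alice→Ivan→Liam→Carol
Mona→Ivan→Liam→Carol
Mona→Liam→Carol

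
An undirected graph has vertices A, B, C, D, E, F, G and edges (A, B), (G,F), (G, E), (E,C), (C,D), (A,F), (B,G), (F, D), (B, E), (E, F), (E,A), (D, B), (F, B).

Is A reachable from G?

Explore from G.
Distance 1: reach B, E, F.
Distance 2: reach A, C, D.
Found A.

Yes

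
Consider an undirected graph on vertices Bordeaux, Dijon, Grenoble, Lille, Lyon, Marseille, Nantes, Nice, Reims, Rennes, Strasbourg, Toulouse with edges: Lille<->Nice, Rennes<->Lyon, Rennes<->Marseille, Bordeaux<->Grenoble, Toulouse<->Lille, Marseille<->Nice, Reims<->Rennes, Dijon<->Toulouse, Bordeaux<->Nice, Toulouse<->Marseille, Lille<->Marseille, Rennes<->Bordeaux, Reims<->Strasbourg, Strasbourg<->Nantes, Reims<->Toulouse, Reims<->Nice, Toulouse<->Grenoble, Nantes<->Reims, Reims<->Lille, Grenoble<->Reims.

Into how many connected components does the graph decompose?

From Bordeaux: component {Bordeaux, Dijon, Grenoble, Lille, Lyon, Marseille, Nantes, Nice, Reims, Rennes, Strasbourg, Toulouse}.
That's 1 component.

1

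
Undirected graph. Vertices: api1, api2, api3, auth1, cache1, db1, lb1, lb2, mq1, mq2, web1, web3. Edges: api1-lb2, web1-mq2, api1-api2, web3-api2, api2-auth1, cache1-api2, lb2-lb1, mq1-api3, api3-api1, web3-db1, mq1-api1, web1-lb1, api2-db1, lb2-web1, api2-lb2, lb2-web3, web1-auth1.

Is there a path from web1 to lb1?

Explore from web1.
Distance 1: reach auth1, lb1, lb2, mq2.
Found lb1.

Yes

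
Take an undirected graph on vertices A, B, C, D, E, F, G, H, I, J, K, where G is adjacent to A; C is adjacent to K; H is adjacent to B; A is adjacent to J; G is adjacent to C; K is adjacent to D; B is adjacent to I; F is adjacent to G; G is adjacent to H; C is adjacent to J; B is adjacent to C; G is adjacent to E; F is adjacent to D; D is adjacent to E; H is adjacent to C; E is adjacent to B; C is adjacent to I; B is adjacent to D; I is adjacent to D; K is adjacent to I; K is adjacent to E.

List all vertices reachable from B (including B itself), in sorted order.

Start at B.
Its neighbours: C, D, E, H, I.
Then their neighbours: F, G, J, K.
Then next layer: A.
Every vertex is now reached.

A, B, C, D, E, F, G, H, I, J, K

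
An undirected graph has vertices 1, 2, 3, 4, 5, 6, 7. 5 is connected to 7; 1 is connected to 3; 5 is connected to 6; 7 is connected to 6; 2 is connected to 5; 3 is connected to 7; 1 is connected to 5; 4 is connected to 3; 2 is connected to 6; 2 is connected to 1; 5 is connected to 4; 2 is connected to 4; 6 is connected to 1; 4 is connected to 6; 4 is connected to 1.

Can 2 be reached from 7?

Yes

Explore from 7.
Distance 1: reach 3, 5, 6.
Distance 2: reach 1, 2, 4.
Found 2.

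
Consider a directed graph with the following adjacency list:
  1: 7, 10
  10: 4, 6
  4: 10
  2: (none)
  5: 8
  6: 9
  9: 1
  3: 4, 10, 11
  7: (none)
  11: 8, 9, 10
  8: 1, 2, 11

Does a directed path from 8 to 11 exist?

Yes

Explore from 8.
Distance 1: reach 1, 2, 11.
Found 11.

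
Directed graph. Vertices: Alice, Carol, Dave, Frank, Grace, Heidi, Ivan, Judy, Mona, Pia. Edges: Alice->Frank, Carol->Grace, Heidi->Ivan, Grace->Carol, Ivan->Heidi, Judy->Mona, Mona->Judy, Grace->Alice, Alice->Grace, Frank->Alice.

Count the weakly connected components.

5

From Alice: component {Alice, Carol, Frank, Grace}.
From Dave: component {Dave}.
From Heidi: component {Heidi, Ivan}.
From Judy: component {Judy, Mona}.
From Pia: component {Pia}.
That's 5 components.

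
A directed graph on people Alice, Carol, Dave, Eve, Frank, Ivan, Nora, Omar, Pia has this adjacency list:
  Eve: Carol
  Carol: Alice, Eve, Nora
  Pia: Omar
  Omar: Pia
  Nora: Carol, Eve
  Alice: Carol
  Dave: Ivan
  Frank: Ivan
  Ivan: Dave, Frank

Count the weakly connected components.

From Alice: component {Alice, Carol, Eve, Nora}.
From Dave: component {Dave, Frank, Ivan}.
From Omar: component {Omar, Pia}.
That's 3 components.

3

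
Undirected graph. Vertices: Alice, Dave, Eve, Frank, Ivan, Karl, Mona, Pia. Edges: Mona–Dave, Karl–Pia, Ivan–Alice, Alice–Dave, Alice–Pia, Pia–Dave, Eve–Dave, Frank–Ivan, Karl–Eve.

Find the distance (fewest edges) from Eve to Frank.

4

Distance 0: Eve.
Distance 1: Dave, Karl.
Distance 2: Alice, Mona, Pia.
Distance 3: Ivan.
Distance 4: Frank — contains Frank.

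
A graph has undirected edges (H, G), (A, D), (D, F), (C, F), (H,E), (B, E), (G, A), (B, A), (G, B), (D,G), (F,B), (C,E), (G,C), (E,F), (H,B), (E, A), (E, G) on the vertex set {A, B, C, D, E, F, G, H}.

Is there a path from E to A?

Yes

Explore from E.
Distance 1: reach A, B, C, F, G, H.
Found A.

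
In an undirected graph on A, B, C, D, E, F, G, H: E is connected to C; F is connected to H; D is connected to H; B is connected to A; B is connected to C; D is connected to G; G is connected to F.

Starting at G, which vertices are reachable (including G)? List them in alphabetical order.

D, F, G, H

Start at G.
Its neighbours: D, F.
Then their neighbours: H.
Nothing further is reachable.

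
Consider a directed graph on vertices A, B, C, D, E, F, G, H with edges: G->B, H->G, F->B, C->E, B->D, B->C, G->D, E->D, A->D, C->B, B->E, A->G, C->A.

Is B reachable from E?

Explore from E.
Distance 1: reach D.
The search from E is exhausted; no directed path reaches B.

No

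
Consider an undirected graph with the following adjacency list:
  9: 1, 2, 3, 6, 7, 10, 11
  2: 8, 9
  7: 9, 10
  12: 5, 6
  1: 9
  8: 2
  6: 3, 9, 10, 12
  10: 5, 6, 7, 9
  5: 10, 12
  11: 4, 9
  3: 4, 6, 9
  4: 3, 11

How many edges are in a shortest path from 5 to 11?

3

Distance 0: 5.
Distance 1: 10, 12.
Distance 2: 6, 7, 9.
Distance 3: 1, 2, 3, 11 — contains 11.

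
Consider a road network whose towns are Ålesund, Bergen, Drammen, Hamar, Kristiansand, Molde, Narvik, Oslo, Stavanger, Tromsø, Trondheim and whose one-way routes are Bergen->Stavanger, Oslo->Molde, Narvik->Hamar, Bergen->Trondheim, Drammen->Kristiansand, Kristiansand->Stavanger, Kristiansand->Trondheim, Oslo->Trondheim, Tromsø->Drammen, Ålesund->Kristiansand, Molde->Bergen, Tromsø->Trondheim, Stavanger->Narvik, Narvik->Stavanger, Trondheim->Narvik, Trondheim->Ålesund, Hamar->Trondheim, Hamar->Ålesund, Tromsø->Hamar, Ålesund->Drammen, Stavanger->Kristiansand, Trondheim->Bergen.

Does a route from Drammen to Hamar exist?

Explore from Drammen.
Distance 1: reach Kristiansand.
Distance 2: reach Stavanger, Trondheim.
Distance 3: reach Ålesund, Bergen, Narvik.
Distance 4: reach Hamar.
Found Hamar.

Yes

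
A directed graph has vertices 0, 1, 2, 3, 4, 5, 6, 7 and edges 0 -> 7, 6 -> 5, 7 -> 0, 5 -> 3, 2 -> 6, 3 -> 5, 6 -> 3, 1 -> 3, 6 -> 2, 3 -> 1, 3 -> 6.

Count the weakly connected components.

3

From 0: component {0, 7}.
From 1: component {1, 2, 3, 5, 6}.
From 4: component {4}.
That's 3 components.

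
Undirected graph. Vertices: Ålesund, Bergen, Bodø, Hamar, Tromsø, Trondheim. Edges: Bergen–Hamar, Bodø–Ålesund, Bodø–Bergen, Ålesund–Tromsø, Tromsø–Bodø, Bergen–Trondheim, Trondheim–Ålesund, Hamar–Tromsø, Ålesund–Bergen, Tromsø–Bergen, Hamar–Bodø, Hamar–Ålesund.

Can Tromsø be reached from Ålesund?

Explore from Ålesund.
Distance 1: reach Bergen, Bodø, Hamar, Tromsø, Trondheim.
Found Tromsø.

Yes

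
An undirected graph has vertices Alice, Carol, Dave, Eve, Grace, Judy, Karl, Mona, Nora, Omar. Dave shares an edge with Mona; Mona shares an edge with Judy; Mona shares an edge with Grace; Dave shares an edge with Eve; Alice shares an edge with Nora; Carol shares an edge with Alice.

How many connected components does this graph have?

From Alice: component {Alice, Carol, Nora}.
From Dave: component {Dave, Eve, Grace, Judy, Mona}.
From Karl: component {Karl}.
From Omar: component {Omar}.
That's 4 components.

4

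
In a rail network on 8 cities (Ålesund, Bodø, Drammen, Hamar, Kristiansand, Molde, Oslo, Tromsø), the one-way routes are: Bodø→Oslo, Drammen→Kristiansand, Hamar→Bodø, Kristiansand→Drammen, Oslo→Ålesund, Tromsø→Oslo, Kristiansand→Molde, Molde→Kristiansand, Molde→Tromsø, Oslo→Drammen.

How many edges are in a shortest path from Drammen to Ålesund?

5

Distance 0: Drammen.
Distance 1: Kristiansand.
Distance 2: Molde.
Distance 3: Tromsø.
Distance 4: Oslo.
Distance 5: Ålesund — contains Ålesund.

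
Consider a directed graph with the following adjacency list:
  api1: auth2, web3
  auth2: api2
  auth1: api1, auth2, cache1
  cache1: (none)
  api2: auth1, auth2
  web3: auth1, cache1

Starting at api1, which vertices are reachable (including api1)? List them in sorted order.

api1, api2, auth1, auth2, cache1, web3

Start at api1.
Its neighbours: auth2, web3.
Then their neighbours: api2, auth1, cache1.
Every vertex is now reached.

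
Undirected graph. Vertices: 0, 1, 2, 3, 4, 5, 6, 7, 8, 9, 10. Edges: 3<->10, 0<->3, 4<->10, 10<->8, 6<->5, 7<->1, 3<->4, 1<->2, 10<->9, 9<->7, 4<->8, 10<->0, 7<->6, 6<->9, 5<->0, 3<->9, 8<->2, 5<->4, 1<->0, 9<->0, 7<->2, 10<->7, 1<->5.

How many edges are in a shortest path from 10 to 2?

Distance 0: 10.
Distance 1: 0, 3, 4, 7, 8, 9.
Distance 2: 1, 2, 5, 6 — contains 2.

2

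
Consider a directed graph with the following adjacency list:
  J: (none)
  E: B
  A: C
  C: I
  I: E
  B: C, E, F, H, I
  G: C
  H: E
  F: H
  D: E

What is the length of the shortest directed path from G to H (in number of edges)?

Distance 0: G.
Distance 1: C.
Distance 2: I.
Distance 3: E.
Distance 4: B.
Distance 5: F, H — contains H.

5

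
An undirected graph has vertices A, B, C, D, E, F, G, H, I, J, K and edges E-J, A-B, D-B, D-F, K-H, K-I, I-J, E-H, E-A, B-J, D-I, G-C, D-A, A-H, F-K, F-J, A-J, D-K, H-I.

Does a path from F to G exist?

No

Explore from F.
Distance 1: reach D, J, K.
Distance 2: reach A, B, E, H, I.
The search is exhausted without reaching G; it lies in a different component.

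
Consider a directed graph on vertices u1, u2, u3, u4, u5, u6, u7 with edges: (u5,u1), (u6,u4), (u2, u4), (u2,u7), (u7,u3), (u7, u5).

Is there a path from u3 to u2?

No

u3 has no outgoing edges, so nothing is reachable from it.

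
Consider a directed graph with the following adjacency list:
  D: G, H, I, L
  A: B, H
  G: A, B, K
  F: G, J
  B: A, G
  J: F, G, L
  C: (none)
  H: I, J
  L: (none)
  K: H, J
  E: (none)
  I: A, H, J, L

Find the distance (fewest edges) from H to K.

Distance 0: H.
Distance 1: I, J.
Distance 2: A, F, G, L.
Distance 3: B, K — contains K.

3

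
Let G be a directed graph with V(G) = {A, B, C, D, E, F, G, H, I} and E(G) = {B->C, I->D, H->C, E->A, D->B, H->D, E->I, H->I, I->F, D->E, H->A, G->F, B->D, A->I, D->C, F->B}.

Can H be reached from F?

Explore from F.
Distance 1: reach B.
Distance 2: reach C, D.
Distance 3: reach E.
Distance 4: reach A, I.
The search from F is exhausted; no directed path reaches H.

No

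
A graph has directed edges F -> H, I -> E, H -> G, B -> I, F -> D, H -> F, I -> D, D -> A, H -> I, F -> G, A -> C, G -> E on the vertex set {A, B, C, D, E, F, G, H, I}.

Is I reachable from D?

No

Explore from D.
Distance 1: reach A.
Distance 2: reach C.
The search from D is exhausted; no directed path reaches I.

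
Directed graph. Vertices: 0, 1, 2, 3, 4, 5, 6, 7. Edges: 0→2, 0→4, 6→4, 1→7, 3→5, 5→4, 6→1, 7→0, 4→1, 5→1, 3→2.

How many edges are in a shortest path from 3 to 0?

Distance 0: 3.
Distance 1: 2, 5.
Distance 2: 1, 4.
Distance 3: 7.
Distance 4: 0 — contains 0.

4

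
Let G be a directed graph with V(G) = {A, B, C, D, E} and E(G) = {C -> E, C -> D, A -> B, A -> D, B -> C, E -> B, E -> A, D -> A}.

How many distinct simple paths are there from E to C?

E→A→B→C
E→B→C

2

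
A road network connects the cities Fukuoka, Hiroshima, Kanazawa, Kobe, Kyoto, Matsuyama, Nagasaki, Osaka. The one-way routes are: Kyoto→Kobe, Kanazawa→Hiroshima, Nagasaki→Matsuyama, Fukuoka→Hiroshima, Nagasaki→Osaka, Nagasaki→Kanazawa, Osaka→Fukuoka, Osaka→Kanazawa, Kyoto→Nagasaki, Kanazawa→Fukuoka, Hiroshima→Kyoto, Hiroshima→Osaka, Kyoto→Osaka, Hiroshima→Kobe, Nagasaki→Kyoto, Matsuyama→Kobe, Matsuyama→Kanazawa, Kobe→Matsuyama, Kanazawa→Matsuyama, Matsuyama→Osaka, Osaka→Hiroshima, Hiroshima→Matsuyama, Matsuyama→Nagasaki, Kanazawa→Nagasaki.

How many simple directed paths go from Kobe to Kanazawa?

Kobe→Matsuyama→Kanazawa
Kobe→Matsuyama→Nagasaki→Kanazawa
Kobe→Matsuyama→Nagasaki→Kyoto→Osaka→Kanazawa
Kobe→Matsuyama→Nagasaki→Osaka→Kanazawa
Kobe→Matsuyama→Osaka→Fukuoka→Hiroshima→Kyoto→Nagasaki→Kanazawa
Kobe→Matsuyama→Osaka→Hiroshima→Kyoto→Nagasaki→Kanazawa
Kobe→Matsuyama→Osaka→Kanazawa

7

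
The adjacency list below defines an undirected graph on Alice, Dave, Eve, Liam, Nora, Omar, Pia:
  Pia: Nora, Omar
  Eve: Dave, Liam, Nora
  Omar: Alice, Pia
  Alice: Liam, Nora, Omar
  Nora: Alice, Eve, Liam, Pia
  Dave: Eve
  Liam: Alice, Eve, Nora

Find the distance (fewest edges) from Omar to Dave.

Distance 0: Omar.
Distance 1: Alice, Pia.
Distance 2: Liam, Nora.
Distance 3: Eve.
Distance 4: Dave — contains Dave.

4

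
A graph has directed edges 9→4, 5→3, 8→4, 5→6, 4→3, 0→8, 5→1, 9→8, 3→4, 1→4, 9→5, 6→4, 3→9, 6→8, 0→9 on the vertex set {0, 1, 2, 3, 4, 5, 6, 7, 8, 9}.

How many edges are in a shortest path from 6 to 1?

Distance 0: 6.
Distance 1: 4, 8.
Distance 2: 3.
Distance 3: 9.
Distance 4: 5.
Distance 5: 1 — contains 1.

5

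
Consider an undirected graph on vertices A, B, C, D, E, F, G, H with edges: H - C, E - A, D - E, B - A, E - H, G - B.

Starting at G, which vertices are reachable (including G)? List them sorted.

Start at G.
Its neighbours: B.
Then their neighbours: A.
Then next layer: E.
Then next layer: D, H.
Then next layer: C.
Nothing further is reachable.

A, B, C, D, E, G, H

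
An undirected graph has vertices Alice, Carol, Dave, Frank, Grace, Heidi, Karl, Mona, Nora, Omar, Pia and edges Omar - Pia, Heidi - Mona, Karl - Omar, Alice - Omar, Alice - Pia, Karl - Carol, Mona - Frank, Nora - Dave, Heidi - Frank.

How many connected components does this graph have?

From Alice: component {Alice, Carol, Karl, Omar, Pia}.
From Dave: component {Dave, Nora}.
From Frank: component {Frank, Heidi, Mona}.
From Grace: component {Grace}.
That's 4 components.

4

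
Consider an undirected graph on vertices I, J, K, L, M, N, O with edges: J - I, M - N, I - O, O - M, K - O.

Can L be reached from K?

No

Explore from K.
Distance 1: reach O.
Distance 2: reach I, M.
Distance 3: reach J, N.
The search is exhausted without reaching L; it lies in a different component.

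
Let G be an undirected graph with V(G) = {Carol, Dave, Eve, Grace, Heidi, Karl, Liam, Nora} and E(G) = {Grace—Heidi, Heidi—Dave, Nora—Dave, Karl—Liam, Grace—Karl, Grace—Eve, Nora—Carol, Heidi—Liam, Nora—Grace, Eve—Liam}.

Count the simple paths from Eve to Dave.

7

Eve–Grace–Heidi–Dave
Eve–Grace–Karl–Liam–Heidi–Dave
Eve–Grace–Nora–Dave
Eve–Liam–Heidi–Dave
Eve–Liam–Heidi–Grace–Nora–Dave
Eve–Liam–Karl–Grace–Heidi–Dave
Eve–Liam–Karl–Grace–Nora–Dave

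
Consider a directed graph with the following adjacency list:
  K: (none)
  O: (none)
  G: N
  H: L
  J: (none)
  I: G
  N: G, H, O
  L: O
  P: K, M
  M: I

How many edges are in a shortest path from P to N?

Distance 0: P.
Distance 1: K, M.
Distance 2: I.
Distance 3: G.
Distance 4: N — contains N.

4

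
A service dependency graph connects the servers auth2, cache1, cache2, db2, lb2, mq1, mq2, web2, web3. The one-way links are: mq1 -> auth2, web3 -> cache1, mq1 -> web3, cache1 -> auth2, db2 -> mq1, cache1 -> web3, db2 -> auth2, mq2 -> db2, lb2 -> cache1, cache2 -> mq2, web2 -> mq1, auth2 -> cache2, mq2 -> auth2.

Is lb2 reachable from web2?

Explore from web2.
Distance 1: reach mq1.
Distance 2: reach auth2, web3.
Distance 3: reach cache1, cache2.
Distance 4: reach mq2.
Distance 5: reach db2.
The search from web2 is exhausted; no directed path reaches lb2.

No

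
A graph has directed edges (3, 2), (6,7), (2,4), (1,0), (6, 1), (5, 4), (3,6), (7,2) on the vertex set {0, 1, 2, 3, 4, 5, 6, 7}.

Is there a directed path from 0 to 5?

No

0 has no outgoing edges, so nothing is reachable from it.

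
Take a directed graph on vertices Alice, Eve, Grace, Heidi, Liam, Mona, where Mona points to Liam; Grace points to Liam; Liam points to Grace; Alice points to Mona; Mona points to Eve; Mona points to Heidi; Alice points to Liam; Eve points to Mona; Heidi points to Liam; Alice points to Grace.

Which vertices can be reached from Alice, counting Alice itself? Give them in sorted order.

Start at Alice.
Its neighbours: Grace, Liam, Mona.
Then their neighbours: Eve, Heidi.
Every vertex is now reached.

Alice, Eve, Grace, Heidi, Liam, Mona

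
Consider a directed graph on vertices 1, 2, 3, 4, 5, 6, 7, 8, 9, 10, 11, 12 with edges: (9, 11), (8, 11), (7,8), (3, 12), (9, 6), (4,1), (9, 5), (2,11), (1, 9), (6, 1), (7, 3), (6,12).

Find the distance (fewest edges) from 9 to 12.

2

Distance 0: 9.
Distance 1: 5, 6, 11.
Distance 2: 1, 12 — contains 12.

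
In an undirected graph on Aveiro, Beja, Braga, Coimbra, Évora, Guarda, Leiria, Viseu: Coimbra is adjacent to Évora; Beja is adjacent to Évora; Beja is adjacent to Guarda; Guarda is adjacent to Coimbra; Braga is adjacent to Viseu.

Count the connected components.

From Aveiro: component {Aveiro}.
From Beja: component {Beja, Coimbra, Évora, Guarda}.
From Braga: component {Braga, Viseu}.
From Leiria: component {Leiria}.
That's 4 components.

4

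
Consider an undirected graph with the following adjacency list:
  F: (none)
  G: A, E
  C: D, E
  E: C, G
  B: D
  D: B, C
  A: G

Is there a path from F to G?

No

F has no edges, so nothing is reachable from it.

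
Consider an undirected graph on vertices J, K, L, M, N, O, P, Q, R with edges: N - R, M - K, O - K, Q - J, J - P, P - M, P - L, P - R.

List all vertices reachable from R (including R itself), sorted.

J, K, L, M, N, O, P, Q, R

Start at R.
Its neighbours: N, P.
Then their neighbours: J, L, M.
Then next layer: K, Q.
Then next layer: O.
Every vertex is now reached.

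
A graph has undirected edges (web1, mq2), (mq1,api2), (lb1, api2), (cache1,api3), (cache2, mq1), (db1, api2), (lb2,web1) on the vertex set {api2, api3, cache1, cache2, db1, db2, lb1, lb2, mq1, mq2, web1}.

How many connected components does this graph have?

4

From api2: component {api2, cache2, db1, lb1, mq1}.
From api3: component {api3, cache1}.
From db2: component {db2}.
From lb2: component {lb2, mq2, web1}.
That's 4 components.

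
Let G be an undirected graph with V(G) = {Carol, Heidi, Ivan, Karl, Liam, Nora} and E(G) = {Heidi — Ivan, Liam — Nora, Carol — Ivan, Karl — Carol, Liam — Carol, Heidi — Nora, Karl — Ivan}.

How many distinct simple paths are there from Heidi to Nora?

3

Heidi–Ivan–Carol–Liam–Nora
Heidi–Ivan–Karl–Carol–Liam–Nora
Heidi–Nora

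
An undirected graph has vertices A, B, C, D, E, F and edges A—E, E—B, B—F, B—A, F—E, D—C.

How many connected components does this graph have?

From A: component {A, B, E, F}.
From C: component {C, D}.
That's 2 components.

2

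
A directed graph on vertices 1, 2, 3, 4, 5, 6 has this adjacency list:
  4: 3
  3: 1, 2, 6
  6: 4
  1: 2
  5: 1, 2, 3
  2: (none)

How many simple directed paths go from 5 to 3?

5→3

1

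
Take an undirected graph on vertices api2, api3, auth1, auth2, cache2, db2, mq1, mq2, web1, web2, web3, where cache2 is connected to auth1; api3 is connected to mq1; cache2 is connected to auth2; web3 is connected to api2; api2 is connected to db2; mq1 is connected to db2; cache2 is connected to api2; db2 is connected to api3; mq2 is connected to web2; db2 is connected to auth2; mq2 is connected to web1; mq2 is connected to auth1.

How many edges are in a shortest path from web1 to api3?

Distance 0: web1.
Distance 1: mq2.
Distance 2: auth1, web2.
Distance 3: cache2.
Distance 4: api2, auth2.
Distance 5: db2, web3.
Distance 6: api3, mq1 — contains api3.

6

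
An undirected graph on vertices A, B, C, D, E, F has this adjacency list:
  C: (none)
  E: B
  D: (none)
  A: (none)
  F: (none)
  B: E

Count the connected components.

5

From A: component {A}.
From B: component {B, E}.
From C: component {C}.
From D: component {D}.
From F: component {F}.
That's 5 components.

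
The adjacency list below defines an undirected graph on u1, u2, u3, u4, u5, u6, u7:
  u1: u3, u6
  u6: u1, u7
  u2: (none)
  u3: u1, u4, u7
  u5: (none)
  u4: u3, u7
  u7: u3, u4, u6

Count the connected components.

3

From u1: component {u1, u3, u4, u6, u7}.
From u2: component {u2}.
From u5: component {u5}.
That's 3 components.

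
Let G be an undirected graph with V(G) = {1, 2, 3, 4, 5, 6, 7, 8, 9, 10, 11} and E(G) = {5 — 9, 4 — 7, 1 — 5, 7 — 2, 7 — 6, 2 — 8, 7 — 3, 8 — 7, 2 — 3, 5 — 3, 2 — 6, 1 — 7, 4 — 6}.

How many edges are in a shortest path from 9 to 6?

Distance 0: 9.
Distance 1: 5.
Distance 2: 1, 3.
Distance 3: 2, 7.
Distance 4: 4, 6, 8 — contains 6.

4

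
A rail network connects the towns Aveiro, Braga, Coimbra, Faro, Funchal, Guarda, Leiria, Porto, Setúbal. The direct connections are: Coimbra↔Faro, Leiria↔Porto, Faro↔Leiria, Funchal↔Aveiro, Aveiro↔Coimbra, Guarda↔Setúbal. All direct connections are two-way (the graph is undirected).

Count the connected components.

From Aveiro: component {Aveiro, Coimbra, Faro, Funchal, Leiria, Porto}.
From Braga: component {Braga}.
From Guarda: component {Guarda, Setúbal}.
That's 3 components.

3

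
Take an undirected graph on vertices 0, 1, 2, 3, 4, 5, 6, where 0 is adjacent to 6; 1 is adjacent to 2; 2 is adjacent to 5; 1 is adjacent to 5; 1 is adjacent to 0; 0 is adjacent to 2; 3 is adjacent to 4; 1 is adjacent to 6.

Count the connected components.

2

From 0: component {0, 1, 2, 5, 6}.
From 3: component {3, 4}.
That's 2 components.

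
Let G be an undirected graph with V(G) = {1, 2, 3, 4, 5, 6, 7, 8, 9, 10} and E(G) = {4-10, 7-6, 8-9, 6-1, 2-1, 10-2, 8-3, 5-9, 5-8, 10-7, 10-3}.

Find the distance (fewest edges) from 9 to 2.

4

Distance 0: 9.
Distance 1: 5, 8.
Distance 2: 3.
Distance 3: 10.
Distance 4: 2, 4, 7 — contains 2.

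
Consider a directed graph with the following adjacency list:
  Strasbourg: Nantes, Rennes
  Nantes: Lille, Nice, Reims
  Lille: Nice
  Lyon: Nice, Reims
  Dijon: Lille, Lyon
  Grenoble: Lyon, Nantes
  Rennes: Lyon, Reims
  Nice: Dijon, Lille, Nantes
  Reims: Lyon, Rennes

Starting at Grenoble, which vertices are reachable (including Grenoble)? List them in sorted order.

Start at Grenoble.
Its neighbours: Lyon, Nantes.
Then their neighbours: Lille, Nice, Reims.
Then next layer: Dijon, Rennes.
Nothing further is reachable.

Dijon, Grenoble, Lille, Lyon, Nantes, Nice, Reims, Rennes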